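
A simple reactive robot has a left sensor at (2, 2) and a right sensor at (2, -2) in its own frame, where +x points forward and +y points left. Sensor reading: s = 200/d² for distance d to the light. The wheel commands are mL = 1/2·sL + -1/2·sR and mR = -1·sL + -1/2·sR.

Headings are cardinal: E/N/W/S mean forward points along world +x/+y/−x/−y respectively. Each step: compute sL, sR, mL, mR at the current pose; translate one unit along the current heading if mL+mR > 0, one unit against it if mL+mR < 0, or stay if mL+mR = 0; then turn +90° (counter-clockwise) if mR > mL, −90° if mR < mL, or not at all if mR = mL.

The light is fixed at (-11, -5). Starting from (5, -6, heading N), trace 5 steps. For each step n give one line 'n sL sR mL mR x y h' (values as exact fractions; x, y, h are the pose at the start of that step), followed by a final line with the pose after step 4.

n=0: pose=(5,-6,N); sL=200/197, sR=8/13; mL=512/2561, mR=-3388/2561; mL+mR=-2876/2561 → advance -1; mR−mL=-300/197 → turn -1·90°
n=1: pose=(5,-7,E); sL=50/81, sR=10/17; mL=20/1377, mR=-1255/1377; mL+mR=-1235/1377 → advance -1; mR−mL=-25/27 → turn -1·90°
n=2: pose=(4,-7,S); sL=40/61, sR=40/37; mL=-480/2257, mR=-2700/2257; mL+mR=-3180/2257 → advance -1; mR−mL=-60/61 → turn -1·90°
n=3: pose=(4,-6,W); sL=100/89, sR=20/17; mL=-40/1513, mR=-2590/1513; mL+mR=-2630/1513 → advance -1; mR−mL=-150/89 → turn -1·90°
n=4: pose=(5,-6,N); sL=200/197, sR=8/13; mL=512/2561, mR=-3388/2561; mL+mR=-2876/2561 → advance -1; mR−mL=-300/197 → turn -1·90°

0 200/197 8/13 512/2561 -3388/2561 5 -6 N
1 50/81 10/17 20/1377 -1255/1377 5 -7 E
2 40/61 40/37 -480/2257 -2700/2257 4 -7 S
3 100/89 20/17 -40/1513 -2590/1513 4 -6 W
4 200/197 8/13 512/2561 -3388/2561 5 -6 N
final 5 -7 E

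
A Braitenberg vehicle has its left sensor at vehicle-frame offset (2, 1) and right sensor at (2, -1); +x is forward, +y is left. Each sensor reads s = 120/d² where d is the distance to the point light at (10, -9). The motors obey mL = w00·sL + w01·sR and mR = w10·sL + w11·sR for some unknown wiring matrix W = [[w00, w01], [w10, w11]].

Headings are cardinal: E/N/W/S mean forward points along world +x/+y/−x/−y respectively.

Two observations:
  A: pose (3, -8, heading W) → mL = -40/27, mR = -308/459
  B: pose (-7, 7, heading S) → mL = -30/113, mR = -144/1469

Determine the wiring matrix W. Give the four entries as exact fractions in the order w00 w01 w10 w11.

-1 0 1/2 -1

obs A: pose=(3,-8,W) → sL=40/27, sR=24/17, mL=-40/27, mR=-308/459
obs B: pose=(-7,7,S) → sL=30/113, sR=3/13, mL=-30/113, mR=-144/1469
sensor matrix S = [[40/27, 24/17], [30/113, 3/13]]; det S = -7400/224757
solve [mL_A; mL_B] = S·[w00; w01] and [mR_A; mR_B] = S·[w10; w11]:
  w00 = -1, w01 = 0, w10 = 1/2, w11 = -1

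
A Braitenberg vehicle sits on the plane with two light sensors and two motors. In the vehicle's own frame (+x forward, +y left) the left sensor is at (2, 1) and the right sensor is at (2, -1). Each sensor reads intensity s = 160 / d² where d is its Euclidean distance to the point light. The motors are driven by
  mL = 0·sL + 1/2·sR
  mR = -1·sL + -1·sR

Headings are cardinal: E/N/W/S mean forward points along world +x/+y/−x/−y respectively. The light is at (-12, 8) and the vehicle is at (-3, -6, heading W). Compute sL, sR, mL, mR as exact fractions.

80/137 80/109 40/109 -19680/14933

left sensor world pos  = (-5, -7); dL² = 274
right sensor world pos = (-5, -5); dR² = 218
sL = 160/274 = 80/137
sR = 160/218 = 80/109
mL = 0·sL + 1/2·sR = 40/109
mR = -1·sL + -1·sR = -19680/14933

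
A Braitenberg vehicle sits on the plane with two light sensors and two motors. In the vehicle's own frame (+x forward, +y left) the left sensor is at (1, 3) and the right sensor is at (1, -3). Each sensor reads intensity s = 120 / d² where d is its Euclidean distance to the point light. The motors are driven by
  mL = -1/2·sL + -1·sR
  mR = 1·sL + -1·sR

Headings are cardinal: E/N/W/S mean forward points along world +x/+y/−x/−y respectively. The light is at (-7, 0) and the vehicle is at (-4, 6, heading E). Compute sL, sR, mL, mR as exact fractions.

left sensor world pos  = (-3, 9); dL² = 97
right sensor world pos = (-3, 3); dR² = 25
sL = 120/97 = 120/97
sR = 120/25 = 24/5
mL = -1/2·sL + -1·sR = -2628/485
mR = 1·sL + -1·sR = -1728/485

120/97 24/5 -2628/485 -1728/485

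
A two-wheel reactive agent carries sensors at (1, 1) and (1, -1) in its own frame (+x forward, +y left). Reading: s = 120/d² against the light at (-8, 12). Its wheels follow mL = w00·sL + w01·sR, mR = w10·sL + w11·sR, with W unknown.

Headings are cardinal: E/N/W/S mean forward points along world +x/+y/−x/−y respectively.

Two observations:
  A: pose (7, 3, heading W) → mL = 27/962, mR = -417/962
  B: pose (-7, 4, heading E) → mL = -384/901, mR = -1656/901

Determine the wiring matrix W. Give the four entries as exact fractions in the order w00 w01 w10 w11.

-1/2 1/2 -1/2 -1/2

obs A: pose=(7,3,W) → sL=15/37, sR=6/13, mL=27/962, mR=-417/962
obs B: pose=(-7,4,E) → sL=120/53, sR=24/17, mL=-384/901, mR=-1656/901
sensor matrix S = [[15/37, 6/13], [120/53, 24/17]]; det S = -204840/433381
solve [mL_A; mL_B] = S·[w00; w01] and [mR_A; mR_B] = S·[w10; w11]:
  w00 = -1/2, w01 = 1/2, w10 = -1/2, w11 = -1/2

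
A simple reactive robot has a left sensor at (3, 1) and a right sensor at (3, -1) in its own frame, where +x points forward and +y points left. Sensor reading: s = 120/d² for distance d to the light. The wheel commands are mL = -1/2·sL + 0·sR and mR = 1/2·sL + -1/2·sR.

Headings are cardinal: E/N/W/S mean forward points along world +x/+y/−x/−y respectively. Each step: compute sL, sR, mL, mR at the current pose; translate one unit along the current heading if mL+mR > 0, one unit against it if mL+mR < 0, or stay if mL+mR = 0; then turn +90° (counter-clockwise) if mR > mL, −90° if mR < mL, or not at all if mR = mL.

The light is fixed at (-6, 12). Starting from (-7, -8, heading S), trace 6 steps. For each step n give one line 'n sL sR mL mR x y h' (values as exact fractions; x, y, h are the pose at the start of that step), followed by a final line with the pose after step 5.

0 120/529 120/533 -60/529 240/281957 -7 -8 S
1 15/41 30/101 -15/82 285/8282 -7 -7 E
2 24/53 120/257 -12/53 -96/13621 -8 -7 N
3 60/233 60/193 -30/233 -1200/44969 -8 -8 W
4 120/529 120/533 -60/529 240/281957 -7 -8 S
5 15/41 30/101 -15/82 285/8282 -7 -7 E
final -8 -7 N

n=0: pose=(-7,-8,S); sL=120/529, sR=120/533; mL=-60/529, mR=240/281957; mL+mR=-60/533 → advance -1; mR−mL=32220/281957 → turn +1·90°
n=1: pose=(-7,-7,E); sL=15/41, sR=30/101; mL=-15/82, mR=285/8282; mL+mR=-15/101 → advance -1; mR−mL=900/4141 → turn +1·90°
n=2: pose=(-8,-7,N); sL=24/53, sR=120/257; mL=-12/53, mR=-96/13621; mL+mR=-60/257 → advance -1; mR−mL=2988/13621 → turn +1·90°
n=3: pose=(-8,-8,W); sL=60/233, sR=60/193; mL=-30/233, mR=-1200/44969; mL+mR=-30/193 → advance -1; mR−mL=4590/44969 → turn +1·90°
n=4: pose=(-7,-8,S); sL=120/529, sR=120/533; mL=-60/529, mR=240/281957; mL+mR=-60/533 → advance -1; mR−mL=32220/281957 → turn +1·90°
n=5: pose=(-7,-7,E); sL=15/41, sR=30/101; mL=-15/82, mR=285/8282; mL+mR=-15/101 → advance -1; mR−mL=900/4141 → turn +1·90°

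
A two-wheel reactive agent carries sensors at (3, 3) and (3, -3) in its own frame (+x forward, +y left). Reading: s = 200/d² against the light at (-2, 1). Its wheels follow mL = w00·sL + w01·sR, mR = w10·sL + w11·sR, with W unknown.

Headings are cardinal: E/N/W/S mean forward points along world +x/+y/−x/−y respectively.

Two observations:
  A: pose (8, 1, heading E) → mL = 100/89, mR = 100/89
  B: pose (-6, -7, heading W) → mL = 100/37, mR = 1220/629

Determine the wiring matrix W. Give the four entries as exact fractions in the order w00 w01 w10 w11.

0 1 1/2 1/2

obs A: pose=(8,1,E) → sL=100/89, sR=100/89, mL=100/89, mR=100/89
obs B: pose=(-6,-7,W) → sL=20/17, sR=100/37, mL=100/37, mR=1220/629
sensor matrix S = [[100/89, 100/89], [20/17, 100/37]]; det S = 96000/55981
solve [mL_A; mL_B] = S·[w00; w01] and [mR_A; mR_B] = S·[w10; w11]:
  w00 = 0, w01 = 1, w10 = 1/2, w11 = 1/2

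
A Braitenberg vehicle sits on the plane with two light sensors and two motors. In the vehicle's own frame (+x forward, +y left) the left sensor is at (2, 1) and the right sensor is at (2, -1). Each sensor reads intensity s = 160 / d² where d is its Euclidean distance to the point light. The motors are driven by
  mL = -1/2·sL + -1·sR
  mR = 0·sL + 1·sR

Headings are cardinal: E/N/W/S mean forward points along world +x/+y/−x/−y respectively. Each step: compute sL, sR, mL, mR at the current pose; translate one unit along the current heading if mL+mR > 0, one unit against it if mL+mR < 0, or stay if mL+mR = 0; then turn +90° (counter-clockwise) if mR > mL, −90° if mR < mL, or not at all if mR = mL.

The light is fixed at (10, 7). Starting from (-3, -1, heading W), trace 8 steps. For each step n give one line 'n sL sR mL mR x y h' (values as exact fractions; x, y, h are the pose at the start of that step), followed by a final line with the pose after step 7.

n=0: pose=(-3,-1,W); sL=80/153, sR=80/137; mL=-17720/20961, mR=80/137; mL+mR=-40/153 → advance -1; mR−mL=29960/20961 → turn +1·90°
n=1: pose=(-2,-1,S); sL=160/221, sR=160/269; mL=-56880/59449, mR=160/269; mL+mR=-80/221 → advance -1; mR−mL=92240/59449 → turn +1·90°
n=2: pose=(-2,0,E); sL=20/17, sR=40/41; mL=-1090/697, mR=40/41; mL+mR=-10/17 → advance -1; mR−mL=1770/697 → turn +1·90°
n=3: pose=(-3,0,N); sL=160/221, sR=160/169; mL=-3760/2873, mR=160/169; mL+mR=-80/221 → advance -1; mR−mL=6480/2873 → turn +1·90°
n=4: pose=(-3,-1,W); sL=80/153, sR=80/137; mL=-17720/20961, mR=80/137; mL+mR=-40/153 → advance -1; mR−mL=29960/20961 → turn +1·90°
n=5: pose=(-2,-1,S); sL=160/221, sR=160/269; mL=-56880/59449, mR=160/269; mL+mR=-80/221 → advance -1; mR−mL=92240/59449 → turn +1·90°
n=6: pose=(-2,0,E); sL=20/17, sR=40/41; mL=-1090/697, mR=40/41; mL+mR=-10/17 → advance -1; mR−mL=1770/697 → turn +1·90°
n=7: pose=(-3,0,N); sL=160/221, sR=160/169; mL=-3760/2873, mR=160/169; mL+mR=-80/221 → advance -1; mR−mL=6480/2873 → turn +1·90°

0 80/153 80/137 -17720/20961 80/137 -3 -1 W
1 160/221 160/269 -56880/59449 160/269 -2 -1 S
2 20/17 40/41 -1090/697 40/41 -2 0 E
3 160/221 160/169 -3760/2873 160/169 -3 0 N
4 80/153 80/137 -17720/20961 80/137 -3 -1 W
5 160/221 160/269 -56880/59449 160/269 -2 -1 S
6 20/17 40/41 -1090/697 40/41 -2 0 E
7 160/221 160/169 -3760/2873 160/169 -3 0 N
final -3 -1 W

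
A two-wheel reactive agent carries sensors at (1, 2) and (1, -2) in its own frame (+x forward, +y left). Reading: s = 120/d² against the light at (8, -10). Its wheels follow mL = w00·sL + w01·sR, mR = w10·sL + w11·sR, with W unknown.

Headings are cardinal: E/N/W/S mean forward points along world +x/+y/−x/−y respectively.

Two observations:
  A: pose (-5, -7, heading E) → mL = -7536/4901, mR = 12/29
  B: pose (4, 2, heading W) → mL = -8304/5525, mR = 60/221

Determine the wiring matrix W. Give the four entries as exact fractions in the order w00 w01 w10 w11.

-1 -1 0 1/2

obs A: pose=(-5,-7,E) → sL=120/169, sR=24/29, mL=-7536/4901, mR=12/29
obs B: pose=(4,2,W) → sL=24/25, sR=120/221, mL=-8304/5525, mR=60/221
sensor matrix S = [[120/169, 24/29], [24/25, 120/221]]; det S = -11073024/27078025
solve [mL_A; mL_B] = S·[w00; w01] and [mR_A; mR_B] = S·[w10; w11]:
  w00 = -1, w01 = -1, w10 = 0, w11 = 1/2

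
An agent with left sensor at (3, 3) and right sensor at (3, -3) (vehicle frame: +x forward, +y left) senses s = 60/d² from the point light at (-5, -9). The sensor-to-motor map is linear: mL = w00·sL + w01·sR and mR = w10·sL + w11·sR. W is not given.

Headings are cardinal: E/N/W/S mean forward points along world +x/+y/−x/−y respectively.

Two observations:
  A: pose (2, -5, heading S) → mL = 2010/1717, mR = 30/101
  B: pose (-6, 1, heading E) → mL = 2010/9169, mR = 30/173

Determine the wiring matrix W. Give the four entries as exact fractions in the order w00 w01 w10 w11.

-1 1/2 1/2 0

obs A: pose=(2,-5,S) → sL=60/101, sR=60/17, mL=2010/1717, mR=30/101
obs B: pose=(-6,1,E) → sL=60/173, sR=60/53, mL=2010/9169, mR=30/173
sensor matrix S = [[60/101, 60/17], [60/173, 60/53]]; det S = -8683200/15743173
solve [mL_A; mL_B] = S·[w00; w01] and [mR_A; mR_B] = S·[w10; w11]:
  w00 = -1, w01 = 1/2, w10 = 1/2, w11 = 0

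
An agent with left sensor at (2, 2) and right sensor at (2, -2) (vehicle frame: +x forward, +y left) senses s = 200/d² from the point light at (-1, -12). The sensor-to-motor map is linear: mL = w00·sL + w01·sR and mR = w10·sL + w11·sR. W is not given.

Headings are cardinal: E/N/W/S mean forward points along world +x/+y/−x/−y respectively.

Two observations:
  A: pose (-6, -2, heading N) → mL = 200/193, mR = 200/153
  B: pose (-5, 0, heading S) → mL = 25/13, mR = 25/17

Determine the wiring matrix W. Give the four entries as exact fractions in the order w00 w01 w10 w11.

obs A: pose=(-6,-2,N) → sL=200/193, sR=200/153, mL=200/193, mR=200/153
obs B: pose=(-5,0,S) → sL=25/13, sR=25/17, mL=25/13, mR=25/17
sensor matrix S = [[200/193, 200/153], [25/13, 25/17]]; det S = -380000/383877
solve [mL_A; mL_B] = S·[w00; w01] and [mR_A; mR_B] = S·[w10; w11]:
  w00 = 1, w01 = 0, w10 = 0, w11 = 1

1 0 0 1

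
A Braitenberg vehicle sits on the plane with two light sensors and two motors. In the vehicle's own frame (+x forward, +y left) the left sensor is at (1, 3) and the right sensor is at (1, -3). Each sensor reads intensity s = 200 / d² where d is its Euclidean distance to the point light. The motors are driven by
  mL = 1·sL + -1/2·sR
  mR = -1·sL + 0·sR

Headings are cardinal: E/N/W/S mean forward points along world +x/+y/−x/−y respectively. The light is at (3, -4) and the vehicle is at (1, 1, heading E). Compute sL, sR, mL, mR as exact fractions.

left sensor world pos  = (2, 4); dL² = 65
right sensor world pos = (2, -2); dR² = 5
sL = 200/65 = 40/13
sR = 200/5 = 40
mL = 1·sL + -1/2·sR = -220/13
mR = -1·sL + 0·sR = -40/13

40/13 40 -220/13 -40/13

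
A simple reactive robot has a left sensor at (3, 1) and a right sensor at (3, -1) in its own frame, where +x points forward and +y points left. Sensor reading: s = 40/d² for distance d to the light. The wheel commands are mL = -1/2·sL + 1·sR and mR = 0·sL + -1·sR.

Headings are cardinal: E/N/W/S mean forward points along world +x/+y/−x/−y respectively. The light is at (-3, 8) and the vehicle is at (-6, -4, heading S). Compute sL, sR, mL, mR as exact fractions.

left sensor world pos  = (-5, -7); dL² = 229
right sensor world pos = (-7, -7); dR² = 241
sL = 40/229 = 40/229
sR = 40/241 = 40/241
mL = -1/2·sL + 1·sR = 4340/55189
mR = 0·sL + -1·sR = -40/241

40/229 40/241 4340/55189 -40/241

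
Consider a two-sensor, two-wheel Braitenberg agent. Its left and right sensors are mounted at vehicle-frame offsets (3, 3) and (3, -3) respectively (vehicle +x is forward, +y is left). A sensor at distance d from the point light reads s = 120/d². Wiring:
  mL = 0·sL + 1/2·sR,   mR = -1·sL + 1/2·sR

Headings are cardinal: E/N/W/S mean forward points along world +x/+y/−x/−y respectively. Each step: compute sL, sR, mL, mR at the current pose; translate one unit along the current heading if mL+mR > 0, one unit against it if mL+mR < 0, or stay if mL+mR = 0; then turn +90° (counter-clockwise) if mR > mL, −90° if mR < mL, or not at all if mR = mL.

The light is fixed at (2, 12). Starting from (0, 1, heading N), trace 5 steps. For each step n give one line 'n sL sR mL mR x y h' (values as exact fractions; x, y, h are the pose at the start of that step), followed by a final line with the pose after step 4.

n=0: pose=(0,1,N); sL=120/89, sR=24/13; mL=12/13, mR=-492/1157; mL+mR=576/1157 → advance +1; mR−mL=-120/89 → turn -1·90°
n=1: pose=(0,2,E); sL=12/5, sR=12/17; mL=6/17, mR=-174/85; mL+mR=-144/85 → advance -1; mR−mL=-12/5 → turn -1·90°
n=2: pose=(-1,2,S); sL=120/169, sR=24/41; mL=12/41, mR=-2892/6929; mL+mR=-864/6929 → advance -1; mR−mL=-120/169 → turn -1·90°
n=3: pose=(-1,3,W); sL=2/3, sR=5/3; mL=5/6, mR=1/6; mL+mR=1 → advance +1; mR−mL=-2/3 → turn -1·90°
n=4: pose=(-2,3,N); sL=24/17, sR=120/37; mL=60/37, mR=132/629; mL+mR=1152/629 → advance +1; mR−mL=-24/17 → turn -1·90°

0 120/89 24/13 12/13 -492/1157 0 1 N
1 12/5 12/17 6/17 -174/85 0 2 E
2 120/169 24/41 12/41 -2892/6929 -1 2 S
3 2/3 5/3 5/6 1/6 -1 3 W
4 24/17 120/37 60/37 132/629 -2 3 N
final -2 4 E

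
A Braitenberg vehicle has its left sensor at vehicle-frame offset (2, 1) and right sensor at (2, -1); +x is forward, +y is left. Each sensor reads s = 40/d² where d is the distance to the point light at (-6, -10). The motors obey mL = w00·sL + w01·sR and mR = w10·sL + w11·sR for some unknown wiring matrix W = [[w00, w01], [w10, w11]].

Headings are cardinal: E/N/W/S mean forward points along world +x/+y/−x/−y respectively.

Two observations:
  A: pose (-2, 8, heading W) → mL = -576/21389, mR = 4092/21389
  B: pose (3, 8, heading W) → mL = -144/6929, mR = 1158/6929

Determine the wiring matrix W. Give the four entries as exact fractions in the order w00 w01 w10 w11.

-1 1 1 1/2

obs A: pose=(-2,8,W) → sL=40/293, sR=8/73, mL=-576/21389, mR=4092/21389
obs B: pose=(3,8,W) → sL=20/169, sR=4/41, mL=-144/6929, mR=1158/6929
sensor matrix S = [[40/293, 8/73], [20/169, 4/41]]; det S = 51840/148204381
solve [mL_A; mL_B] = S·[w00; w01] and [mR_A; mR_B] = S·[w10; w11]:
  w00 = -1, w01 = 1, w10 = 1, w11 = 1/2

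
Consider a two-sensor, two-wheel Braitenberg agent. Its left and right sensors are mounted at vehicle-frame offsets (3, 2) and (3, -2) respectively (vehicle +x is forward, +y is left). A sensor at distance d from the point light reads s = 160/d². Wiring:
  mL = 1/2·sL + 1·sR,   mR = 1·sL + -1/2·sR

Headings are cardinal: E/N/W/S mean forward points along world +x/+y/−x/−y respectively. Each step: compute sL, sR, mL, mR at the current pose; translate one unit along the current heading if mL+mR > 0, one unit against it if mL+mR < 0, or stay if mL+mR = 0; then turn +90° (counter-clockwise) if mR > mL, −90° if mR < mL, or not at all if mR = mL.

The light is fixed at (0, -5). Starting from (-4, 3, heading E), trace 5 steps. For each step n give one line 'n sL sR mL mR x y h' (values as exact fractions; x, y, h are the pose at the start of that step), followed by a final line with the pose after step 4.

n=0: pose=(-4,3,E); sL=160/101, sR=160/37; mL=19120/3737, mR=-2160/3737; mL+mR=16960/3737 → advance +1; mR−mL=-21280/3737 → turn -1·90°
n=1: pose=(-3,3,S); sL=80/13, sR=16/5; mL=408/65, mR=296/65; mL+mR=704/65 → advance +1; mR−mL=-112/65 → turn -1·90°
n=2: pose=(-3,2,W); sL=160/61, sR=160/117; mL=19120/7137, mR=13840/7137; mL+mR=32960/7137 → advance +1; mR−mL=-1760/2379 → turn -1·90°
n=3: pose=(-4,2,N); sL=20/17, sR=20/13; mL=470/221, mR=90/221; mL+mR=560/221 → advance +1; mR−mL=-380/221 → turn -1·90°
n=4: pose=(-4,3,E); sL=160/101, sR=160/37; mL=19120/3737, mR=-2160/3737; mL+mR=16960/3737 → advance +1; mR−mL=-21280/3737 → turn -1·90°

0 160/101 160/37 19120/3737 -2160/3737 -4 3 E
1 80/13 16/5 408/65 296/65 -3 3 S
2 160/61 160/117 19120/7137 13840/7137 -3 2 W
3 20/17 20/13 470/221 90/221 -4 2 N
4 160/101 160/37 19120/3737 -2160/3737 -4 3 E
final -3 3 S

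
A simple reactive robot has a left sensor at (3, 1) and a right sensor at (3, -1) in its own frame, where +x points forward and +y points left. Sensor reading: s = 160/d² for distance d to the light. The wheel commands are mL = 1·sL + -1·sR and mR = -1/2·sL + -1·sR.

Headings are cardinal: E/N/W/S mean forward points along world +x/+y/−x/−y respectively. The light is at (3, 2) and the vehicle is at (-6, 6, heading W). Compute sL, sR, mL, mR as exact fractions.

160/153 160/169 2560/25857 -38000/25857

left sensor world pos  = (-9, 5); dL² = 153
right sensor world pos = (-9, 7); dR² = 169
sL = 160/153 = 160/153
sR = 160/169 = 160/169
mL = 1·sL + -1·sR = 2560/25857
mR = -1/2·sL + -1·sR = -38000/25857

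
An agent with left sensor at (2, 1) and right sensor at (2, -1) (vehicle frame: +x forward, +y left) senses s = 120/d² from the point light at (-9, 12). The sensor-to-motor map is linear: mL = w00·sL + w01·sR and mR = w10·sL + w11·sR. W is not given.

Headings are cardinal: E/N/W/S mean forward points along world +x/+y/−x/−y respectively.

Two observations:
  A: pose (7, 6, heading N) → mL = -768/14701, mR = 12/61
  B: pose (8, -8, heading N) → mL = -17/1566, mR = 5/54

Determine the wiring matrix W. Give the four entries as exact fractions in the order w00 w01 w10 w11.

-1/2 1/2 0 1/2

obs A: pose=(7,6,N) → sL=120/241, sR=24/61, mL=-768/14701, mR=12/61
obs B: pose=(8,-8,N) → sL=6/29, sR=5/27, mL=-17/1566, mR=5/54
sensor matrix S = [[120/241, 24/61], [6/29, 5/27]]; det S = 41464/3836961
solve [mL_A; mL_B] = S·[w00; w01] and [mR_A; mR_B] = S·[w10; w11]:
  w00 = -1/2, w01 = 1/2, w10 = 0, w11 = 1/2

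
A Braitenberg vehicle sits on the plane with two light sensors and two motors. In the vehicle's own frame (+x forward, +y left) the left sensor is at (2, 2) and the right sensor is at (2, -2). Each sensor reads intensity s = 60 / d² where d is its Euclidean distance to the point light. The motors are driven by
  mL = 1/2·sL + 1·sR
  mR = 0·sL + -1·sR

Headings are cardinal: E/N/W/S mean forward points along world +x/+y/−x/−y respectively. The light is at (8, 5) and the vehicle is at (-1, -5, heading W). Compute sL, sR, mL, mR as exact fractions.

left sensor world pos  = (-3, -7); dL² = 265
right sensor world pos = (-3, -3); dR² = 185
sL = 60/265 = 12/53
sR = 60/185 = 12/37
mL = 1/2·sL + 1·sR = 858/1961
mR = 0·sL + -1·sR = -12/37

12/53 12/37 858/1961 -12/37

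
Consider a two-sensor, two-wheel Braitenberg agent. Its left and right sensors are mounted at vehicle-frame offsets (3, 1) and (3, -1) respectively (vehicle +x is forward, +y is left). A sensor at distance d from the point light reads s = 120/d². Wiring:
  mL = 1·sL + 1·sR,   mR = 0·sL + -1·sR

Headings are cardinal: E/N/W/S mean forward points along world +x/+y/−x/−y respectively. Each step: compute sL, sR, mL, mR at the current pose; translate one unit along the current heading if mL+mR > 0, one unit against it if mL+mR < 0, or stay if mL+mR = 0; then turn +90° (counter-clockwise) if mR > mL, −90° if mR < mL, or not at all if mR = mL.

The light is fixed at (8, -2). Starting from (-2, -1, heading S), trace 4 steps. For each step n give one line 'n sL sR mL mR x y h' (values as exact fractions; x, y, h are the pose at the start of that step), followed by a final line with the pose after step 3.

n=0: pose=(-2,-1,S); sL=24/17, sR=24/25; mL=1008/425, mR=-24/25; mL+mR=24/17 → advance +1; mR−mL=-1416/425 → turn -1·90°
n=1: pose=(-2,-2,W); sL=12/17, sR=12/17; mL=24/17, mR=-12/17; mL+mR=12/17 → advance +1; mR−mL=-36/17 → turn -1·90°
n=2: pose=(-3,-2,N); sL=40/51, sR=120/109; mL=10480/5559, mR=-120/109; mL+mR=40/51 → advance +1; mR−mL=-16600/5559 → turn -1·90°
n=3: pose=(-3,-1,E); sL=30/17, sR=15/8; mL=495/136, mR=-15/8; mL+mR=30/17 → advance +1; mR−mL=-375/68 → turn -1·90°

0 24/17 24/25 1008/425 -24/25 -2 -1 S
1 12/17 12/17 24/17 -12/17 -2 -2 W
2 40/51 120/109 10480/5559 -120/109 -3 -2 N
3 30/17 15/8 495/136 -15/8 -3 -1 E
final -2 -1 S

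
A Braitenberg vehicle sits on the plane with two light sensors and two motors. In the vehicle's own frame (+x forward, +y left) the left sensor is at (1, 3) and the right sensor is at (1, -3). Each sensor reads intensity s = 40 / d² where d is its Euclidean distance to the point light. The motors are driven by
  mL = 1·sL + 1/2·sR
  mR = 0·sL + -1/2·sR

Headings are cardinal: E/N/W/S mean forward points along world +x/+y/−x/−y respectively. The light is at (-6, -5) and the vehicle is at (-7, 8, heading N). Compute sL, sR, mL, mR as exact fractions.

10/53 1/5 153/530 -1/10

left sensor world pos  = (-10, 9); dL² = 212
right sensor world pos = (-4, 9); dR² = 200
sL = 40/212 = 10/53
sR = 40/200 = 1/5
mL = 1·sL + 1/2·sR = 153/530
mR = 0·sL + -1/2·sR = -1/10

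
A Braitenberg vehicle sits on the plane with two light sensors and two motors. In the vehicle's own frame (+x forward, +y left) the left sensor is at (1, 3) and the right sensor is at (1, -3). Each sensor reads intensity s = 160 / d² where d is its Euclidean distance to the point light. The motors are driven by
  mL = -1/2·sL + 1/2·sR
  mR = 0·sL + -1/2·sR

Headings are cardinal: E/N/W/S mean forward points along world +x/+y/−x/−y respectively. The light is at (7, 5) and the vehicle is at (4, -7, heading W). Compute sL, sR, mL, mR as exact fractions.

160/241 160/97 11520/23377 -80/97

left sensor world pos  = (3, -10); dL² = 241
right sensor world pos = (3, -4); dR² = 97
sL = 160/241 = 160/241
sR = 160/97 = 160/97
mL = -1/2·sL + 1/2·sR = 11520/23377
mR = 0·sL + -1/2·sR = -80/97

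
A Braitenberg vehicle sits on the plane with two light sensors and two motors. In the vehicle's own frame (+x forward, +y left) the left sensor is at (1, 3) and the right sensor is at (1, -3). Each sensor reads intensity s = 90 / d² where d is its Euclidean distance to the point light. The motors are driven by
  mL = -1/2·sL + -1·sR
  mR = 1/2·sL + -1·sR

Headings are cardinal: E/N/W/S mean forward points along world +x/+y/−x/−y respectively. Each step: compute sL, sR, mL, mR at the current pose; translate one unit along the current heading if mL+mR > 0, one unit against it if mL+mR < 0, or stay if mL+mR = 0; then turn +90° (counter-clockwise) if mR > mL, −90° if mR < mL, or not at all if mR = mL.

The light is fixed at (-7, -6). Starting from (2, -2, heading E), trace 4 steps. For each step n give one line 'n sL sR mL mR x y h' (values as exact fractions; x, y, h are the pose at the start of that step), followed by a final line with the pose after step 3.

0 90/149 90/101 -17955/15049 -8865/15049 2 -2 E
1 9/5 45/73 -1107/730 207/730 1 -2 N
2 90/49 18/17 -1647/833 -117/833 1 -3 W
3 45/74 9/4 -189/74 -72/37 2 -3 S
final 2 -2 E

n=0: pose=(2,-2,E); sL=90/149, sR=90/101; mL=-17955/15049, mR=-8865/15049; mL+mR=-180/101 → advance -1; mR−mL=90/149 → turn +1·90°
n=1: pose=(1,-2,N); sL=9/5, sR=45/73; mL=-1107/730, mR=207/730; mL+mR=-90/73 → advance -1; mR−mL=9/5 → turn +1·90°
n=2: pose=(1,-3,W); sL=90/49, sR=18/17; mL=-1647/833, mR=-117/833; mL+mR=-36/17 → advance -1; mR−mL=90/49 → turn +1·90°
n=3: pose=(2,-3,S); sL=45/74, sR=9/4; mL=-189/74, mR=-72/37; mL+mR=-9/2 → advance -1; mR−mL=45/74 → turn +1·90°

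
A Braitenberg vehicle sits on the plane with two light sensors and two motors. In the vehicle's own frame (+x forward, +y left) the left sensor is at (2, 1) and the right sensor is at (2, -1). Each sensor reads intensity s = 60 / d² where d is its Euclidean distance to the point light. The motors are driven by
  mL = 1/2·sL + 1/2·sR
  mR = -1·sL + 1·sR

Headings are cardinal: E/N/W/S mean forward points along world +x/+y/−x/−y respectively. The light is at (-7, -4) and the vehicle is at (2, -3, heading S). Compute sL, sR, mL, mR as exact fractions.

left sensor world pos  = (3, -5); dL² = 101
right sensor world pos = (1, -5); dR² = 65
sL = 60/101 = 60/101
sR = 60/65 = 12/13
mL = 1/2·sL + 1/2·sR = 996/1313
mR = -1·sL + 1·sR = 432/1313

60/101 12/13 996/1313 432/1313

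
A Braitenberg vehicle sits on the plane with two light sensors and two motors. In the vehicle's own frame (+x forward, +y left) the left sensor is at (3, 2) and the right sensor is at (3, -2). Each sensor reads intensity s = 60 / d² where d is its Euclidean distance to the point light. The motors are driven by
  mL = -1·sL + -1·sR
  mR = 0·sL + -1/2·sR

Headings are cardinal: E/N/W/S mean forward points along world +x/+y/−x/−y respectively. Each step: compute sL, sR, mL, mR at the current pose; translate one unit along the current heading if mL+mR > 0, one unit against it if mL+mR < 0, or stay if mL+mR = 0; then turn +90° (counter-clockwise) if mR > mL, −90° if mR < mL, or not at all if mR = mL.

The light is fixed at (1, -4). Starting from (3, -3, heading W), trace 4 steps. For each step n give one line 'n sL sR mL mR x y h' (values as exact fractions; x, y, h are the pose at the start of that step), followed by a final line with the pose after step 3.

0 30 6 -36 -3 3 -3 W
1 60/29 12 -408/29 -6 4 -3 S
2 15/13 5/3 -110/39 -5/6 4 -2 E
3 12/5 60/41 -792/205 -30/41 3 -2 N
final 3 -3 W

n=0: pose=(3,-3,W); sL=30, sR=6; mL=-36, mR=-3; mL+mR=-39 → advance -1; mR−mL=33 → turn +1·90°
n=1: pose=(4,-3,S); sL=60/29, sR=12; mL=-408/29, mR=-6; mL+mR=-582/29 → advance -1; mR−mL=234/29 → turn +1·90°
n=2: pose=(4,-2,E); sL=15/13, sR=5/3; mL=-110/39, mR=-5/6; mL+mR=-95/26 → advance -1; mR−mL=155/78 → turn +1·90°
n=3: pose=(3,-2,N); sL=12/5, sR=60/41; mL=-792/205, mR=-30/41; mL+mR=-942/205 → advance -1; mR−mL=642/205 → turn +1·90°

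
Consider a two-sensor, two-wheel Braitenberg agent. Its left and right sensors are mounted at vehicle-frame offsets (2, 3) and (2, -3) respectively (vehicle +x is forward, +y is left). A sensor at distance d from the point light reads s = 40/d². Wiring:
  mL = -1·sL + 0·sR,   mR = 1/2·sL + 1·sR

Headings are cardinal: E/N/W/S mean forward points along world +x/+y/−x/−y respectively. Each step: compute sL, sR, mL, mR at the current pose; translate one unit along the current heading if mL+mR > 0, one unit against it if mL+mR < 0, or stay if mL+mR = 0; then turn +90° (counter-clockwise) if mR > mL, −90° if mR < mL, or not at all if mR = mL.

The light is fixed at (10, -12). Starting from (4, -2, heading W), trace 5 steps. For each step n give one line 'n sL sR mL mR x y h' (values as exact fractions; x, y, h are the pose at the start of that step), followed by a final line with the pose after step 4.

n=0: pose=(4,-2,W); sL=40/113, sR=40/233; mL=-40/113, mR=9180/26329; mL+mR=-140/26329 → advance -1; mR−mL=18500/26329 → turn +1·90°
n=1: pose=(5,-2,S); sL=10/17, sR=5/16; mL=-10/17, mR=165/272; mL+mR=5/272 → advance +1; mR−mL=325/272 → turn +1·90°
n=2: pose=(5,-3,E); sL=40/153, sR=8/9; mL=-40/153, mR=52/51; mL+mR=116/153 → advance +1; mR−mL=196/153 → turn +1·90°
n=3: pose=(6,-3,N); sL=4/17, sR=20/61; mL=-4/17, mR=462/1037; mL+mR=218/1037 → advance +1; mR−mL=706/1037 → turn +1·90°
n=4: pose=(6,-2,W); sL=8/17, sR=8/41; mL=-8/17, mR=300/697; mL+mR=-28/697 → advance -1; mR−mL=628/697 → turn +1·90°

0 40/113 40/233 -40/113 9180/26329 4 -2 W
1 10/17 5/16 -10/17 165/272 5 -2 S
2 40/153 8/9 -40/153 52/51 5 -3 E
3 4/17 20/61 -4/17 462/1037 6 -3 N
4 8/17 8/41 -8/17 300/697 6 -2 W
final 7 -2 S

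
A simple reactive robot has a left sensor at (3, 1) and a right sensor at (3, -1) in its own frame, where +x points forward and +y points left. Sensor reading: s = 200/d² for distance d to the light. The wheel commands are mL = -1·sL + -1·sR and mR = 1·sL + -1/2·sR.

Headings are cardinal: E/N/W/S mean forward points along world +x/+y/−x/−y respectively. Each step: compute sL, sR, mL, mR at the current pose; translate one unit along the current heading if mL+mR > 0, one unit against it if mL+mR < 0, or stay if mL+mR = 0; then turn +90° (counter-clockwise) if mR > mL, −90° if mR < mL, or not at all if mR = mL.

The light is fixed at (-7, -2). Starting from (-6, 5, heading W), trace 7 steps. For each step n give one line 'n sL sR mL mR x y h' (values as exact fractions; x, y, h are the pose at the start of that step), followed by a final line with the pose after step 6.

n=0: pose=(-6,5,W); sL=5, sR=50/17; mL=-135/17, mR=60/17; mL+mR=-75/17 → advance -1; mR−mL=195/17 → turn +1·90°
n=1: pose=(-5,5,S); sL=8, sR=200/17; mL=-336/17, mR=36/17; mL+mR=-300/17 → advance -1; mR−mL=372/17 → turn +1·90°
n=2: pose=(-5,6,E); sL=100/53, sR=100/37; mL=-9000/1961, mR=1050/1961; mL+mR=-150/37 → advance -1; mR−mL=10050/1961 → turn +1·90°
n=3: pose=(-6,6,N); sL=200/121, sR=8/5; mL=-1968/605, mR=516/605; mL+mR=-12/5 → advance -1; mR−mL=2484/605 → turn +1·90°
n=4: pose=(-6,5,W); sL=5, sR=50/17; mL=-135/17, mR=60/17; mL+mR=-75/17 → advance -1; mR−mL=195/17 → turn +1·90°
n=5: pose=(-5,5,S); sL=8, sR=200/17; mL=-336/17, mR=36/17; mL+mR=-300/17 → advance -1; mR−mL=372/17 → turn +1·90°
n=6: pose=(-5,6,E); sL=100/53, sR=100/37; mL=-9000/1961, mR=1050/1961; mL+mR=-150/37 → advance -1; mR−mL=10050/1961 → turn +1·90°

0 5 50/17 -135/17 60/17 -6 5 W
1 8 200/17 -336/17 36/17 -5 5 S
2 100/53 100/37 -9000/1961 1050/1961 -5 6 E
3 200/121 8/5 -1968/605 516/605 -6 6 N
4 5 50/17 -135/17 60/17 -6 5 W
5 8 200/17 -336/17 36/17 -5 5 S
6 100/53 100/37 -9000/1961 1050/1961 -5 6 E
final -6 6 N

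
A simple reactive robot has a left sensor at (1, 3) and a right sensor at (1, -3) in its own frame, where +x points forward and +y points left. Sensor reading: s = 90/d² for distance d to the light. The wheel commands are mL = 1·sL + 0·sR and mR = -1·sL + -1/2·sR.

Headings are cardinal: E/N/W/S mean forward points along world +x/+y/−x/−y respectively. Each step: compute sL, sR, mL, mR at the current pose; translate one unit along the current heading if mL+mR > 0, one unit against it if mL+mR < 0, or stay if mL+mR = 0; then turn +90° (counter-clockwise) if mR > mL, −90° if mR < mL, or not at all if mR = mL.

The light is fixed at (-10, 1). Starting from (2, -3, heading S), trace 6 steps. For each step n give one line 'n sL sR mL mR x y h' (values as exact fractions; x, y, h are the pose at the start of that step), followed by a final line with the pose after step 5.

0 9/25 45/53 9/25 -2079/2650 2 -3 S
1 90/157 90/121 90/157 -17955/18997 2 -2 W
2 45/52 9/26 45/52 -27/26 3 -2 N
3 90/197 18/49 90/197 -6183/9653 3 -3 E
4 9/25 45/53 9/25 -2079/2650 2 -3 S
5 90/157 90/121 90/157 -17955/18997 2 -2 W
final 3 -2 N

n=0: pose=(2,-3,S); sL=9/25, sR=45/53; mL=9/25, mR=-2079/2650; mL+mR=-45/106 → advance -1; mR−mL=-3033/2650 → turn -1·90°
n=1: pose=(2,-2,W); sL=90/157, sR=90/121; mL=90/157, mR=-17955/18997; mL+mR=-45/121 → advance -1; mR−mL=-28845/18997 → turn -1·90°
n=2: pose=(3,-2,N); sL=45/52, sR=9/26; mL=45/52, mR=-27/26; mL+mR=-9/52 → advance -1; mR−mL=-99/52 → turn -1·90°
n=3: pose=(3,-3,E); sL=90/197, sR=18/49; mL=90/197, mR=-6183/9653; mL+mR=-9/49 → advance -1; mR−mL=-10593/9653 → turn -1·90°
n=4: pose=(2,-3,S); sL=9/25, sR=45/53; mL=9/25, mR=-2079/2650; mL+mR=-45/106 → advance -1; mR−mL=-3033/2650 → turn -1·90°
n=5: pose=(2,-2,W); sL=90/157, sR=90/121; mL=90/157, mR=-17955/18997; mL+mR=-45/121 → advance -1; mR−mL=-28845/18997 → turn -1·90°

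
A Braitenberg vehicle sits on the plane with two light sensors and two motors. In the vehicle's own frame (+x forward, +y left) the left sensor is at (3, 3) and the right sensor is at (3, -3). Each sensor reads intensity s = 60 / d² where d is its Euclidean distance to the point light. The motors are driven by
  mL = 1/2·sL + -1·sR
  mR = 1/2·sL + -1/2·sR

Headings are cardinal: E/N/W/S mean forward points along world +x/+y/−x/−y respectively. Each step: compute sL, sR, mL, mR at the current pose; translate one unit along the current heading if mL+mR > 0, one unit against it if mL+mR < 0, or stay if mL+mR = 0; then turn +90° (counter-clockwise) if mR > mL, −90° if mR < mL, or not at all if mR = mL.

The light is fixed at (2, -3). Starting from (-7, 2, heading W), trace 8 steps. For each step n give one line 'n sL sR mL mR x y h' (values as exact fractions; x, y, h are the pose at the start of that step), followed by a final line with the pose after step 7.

n=0: pose=(-7,2,W); sL=15/37, sR=15/52; mL=-165/1924, mR=225/3848; mL+mR=-105/3848 → advance -1; mR−mL=15/104 → turn +1·90°
n=1: pose=(-6,2,S); sL=60/29, sR=12/25; mL=402/725, mR=576/725; mL+mR=978/725 → advance +1; mR−mL=6/25 → turn +1·90°
n=2: pose=(-6,1,E); sL=30/37, sR=30/13; mL=-915/481, mR=-360/481; mL+mR=-1275/481 → advance -1; mR−mL=15/13 → turn +1·90°
n=3: pose=(-7,1,N); sL=60/193, sR=12/17; mL=-1806/3281, mR=-648/3281; mL+mR=-2454/3281 → advance -1; mR−mL=6/17 → turn +1·90°
n=4: pose=(-7,0,W); sL=5/12, sR=1/3; mL=-1/8, mR=1/24; mL+mR=-1/12 → advance -1; mR−mL=1/6 → turn +1·90°
n=5: pose=(-6,0,S); sL=12/5, sR=60/121; mL=426/605, mR=576/605; mL+mR=1002/605 → advance +1; mR−mL=30/121 → turn +1·90°
n=6: pose=(-6,-1,E); sL=6/5, sR=30/13; mL=-111/65, mR=-36/65; mL+mR=-147/65 → advance -1; mR−mL=15/13 → turn +1·90°
n=7: pose=(-7,-1,N); sL=60/169, sR=60/61; mL=-8310/10309, mR=-3240/10309; mL+mR=-11550/10309 → advance -1; mR−mL=30/61 → turn +1·90°

0 15/37 15/52 -165/1924 225/3848 -7 2 W
1 60/29 12/25 402/725 576/725 -6 2 S
2 30/37 30/13 -915/481 -360/481 -6 1 E
3 60/193 12/17 -1806/3281 -648/3281 -7 1 N
4 5/12 1/3 -1/8 1/24 -7 0 W
5 12/5 60/121 426/605 576/605 -6 0 S
6 6/5 30/13 -111/65 -36/65 -6 -1 E
7 60/169 60/61 -8310/10309 -3240/10309 -7 -1 N
final -7 -2 W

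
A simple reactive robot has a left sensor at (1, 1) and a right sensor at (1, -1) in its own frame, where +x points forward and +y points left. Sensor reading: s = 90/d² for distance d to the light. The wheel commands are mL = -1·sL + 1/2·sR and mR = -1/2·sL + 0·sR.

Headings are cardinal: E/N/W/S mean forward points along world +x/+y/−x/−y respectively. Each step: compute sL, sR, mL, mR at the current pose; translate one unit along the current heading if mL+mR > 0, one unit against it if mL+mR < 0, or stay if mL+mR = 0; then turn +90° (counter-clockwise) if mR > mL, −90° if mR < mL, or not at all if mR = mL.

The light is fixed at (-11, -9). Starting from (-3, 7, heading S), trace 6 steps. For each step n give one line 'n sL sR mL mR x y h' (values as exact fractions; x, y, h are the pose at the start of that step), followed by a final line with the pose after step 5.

0 5/17 45/137 -605/4658 -5/34 -3 7 S
1 18/61 90/373 -3969/22753 -9/61 -3 8 W
2 45/178 9/32 -639/5696 -45/356 -2 8 S
3 90/353 18/85 -4473/30005 -45/353 -2 9 W
4 9/41 9/37 -297/3034 -9/82 -1 9 S
5 2/9 90/481 -557/4329 -1/9 -1 10 W
final 0 10 S

n=0: pose=(-3,7,S); sL=5/17, sR=45/137; mL=-605/4658, mR=-5/34; mL+mR=-645/2329 → advance -1; mR−mL=-40/2329 → turn -1·90°
n=1: pose=(-3,8,W); sL=18/61, sR=90/373; mL=-3969/22753, mR=-9/61; mL+mR=-7326/22753 → advance -1; mR−mL=612/22753 → turn +1·90°
n=2: pose=(-2,8,S); sL=45/178, sR=9/32; mL=-639/5696, mR=-45/356; mL+mR=-1359/5696 → advance -1; mR−mL=-81/5696 → turn -1·90°
n=3: pose=(-2,9,W); sL=90/353, sR=18/85; mL=-4473/30005, mR=-45/353; mL+mR=-8298/30005 → advance -1; mR−mL=648/30005 → turn +1·90°
n=4: pose=(-1,9,S); sL=9/41, sR=9/37; mL=-297/3034, mR=-9/82; mL+mR=-315/1517 → advance -1; mR−mL=-18/1517 → turn -1·90°
n=5: pose=(-1,10,W); sL=2/9, sR=90/481; mL=-557/4329, mR=-1/9; mL+mR=-346/1443 → advance -1; mR−mL=76/4329 → turn +1·90°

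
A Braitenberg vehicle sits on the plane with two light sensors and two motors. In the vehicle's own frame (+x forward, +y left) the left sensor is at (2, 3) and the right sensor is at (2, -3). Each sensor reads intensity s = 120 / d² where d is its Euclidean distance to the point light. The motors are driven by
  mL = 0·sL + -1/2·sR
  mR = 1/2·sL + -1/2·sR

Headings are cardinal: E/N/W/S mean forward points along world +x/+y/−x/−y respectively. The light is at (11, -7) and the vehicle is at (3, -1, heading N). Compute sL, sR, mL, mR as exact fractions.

left sensor world pos  = (0, 1); dL² = 185
right sensor world pos = (6, 1); dR² = 89
sL = 120/185 = 24/37
sR = 120/89 = 120/89
mL = 0·sL + -1/2·sR = -60/89
mR = 1/2·sL + -1/2·sR = -1152/3293

24/37 120/89 -60/89 -1152/3293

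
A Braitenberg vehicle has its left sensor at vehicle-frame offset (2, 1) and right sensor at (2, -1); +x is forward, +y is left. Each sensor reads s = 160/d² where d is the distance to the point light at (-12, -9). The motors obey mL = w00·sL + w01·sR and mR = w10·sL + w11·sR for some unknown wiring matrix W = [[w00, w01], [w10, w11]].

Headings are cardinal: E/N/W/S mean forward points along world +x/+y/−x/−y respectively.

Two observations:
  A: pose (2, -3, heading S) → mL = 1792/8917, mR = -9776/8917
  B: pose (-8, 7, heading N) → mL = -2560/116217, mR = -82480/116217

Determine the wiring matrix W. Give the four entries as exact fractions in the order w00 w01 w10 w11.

obs A: pose=(2,-3,S) → sL=160/241, sR=32/37, mL=1792/8917, mR=-9776/8917
obs B: pose=(-8,7,N) → sL=160/333, sR=160/349, mL=-2560/116217, mR=-82480/116217
sensor matrix S = [[160/241, 32/37], [160/333, 160/349]]; det S = -115220480/1036306989
solve [mL_A; mL_B] = S·[w00; w01] and [mR_A; mR_B] = S·[w10; w11]:
  w00 = -1, w01 = 1, w10 = -1, w11 = -1/2

-1 1 -1 -1/2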